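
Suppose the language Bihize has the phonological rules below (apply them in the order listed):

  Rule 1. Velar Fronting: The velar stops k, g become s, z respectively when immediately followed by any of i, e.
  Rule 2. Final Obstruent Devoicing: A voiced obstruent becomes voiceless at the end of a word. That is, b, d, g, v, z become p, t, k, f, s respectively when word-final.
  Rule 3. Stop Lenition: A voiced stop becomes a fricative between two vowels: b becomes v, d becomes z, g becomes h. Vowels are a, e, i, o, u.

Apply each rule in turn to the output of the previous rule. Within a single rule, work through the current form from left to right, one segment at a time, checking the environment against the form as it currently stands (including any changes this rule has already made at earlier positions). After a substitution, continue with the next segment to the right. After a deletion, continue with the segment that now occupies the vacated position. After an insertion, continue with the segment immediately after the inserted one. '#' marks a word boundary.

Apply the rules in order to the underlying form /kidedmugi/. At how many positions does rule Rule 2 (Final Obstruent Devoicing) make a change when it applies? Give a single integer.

0

Rule 1 Velar Fronting: [kidedmugi] → [sidedmuzi]
Rule 2 Final Obstruent Devoicing: no change — [sidedmuzi]
Rule 3 Stop Lenition: [sidedmuzi] → [sizedmuzi]
Rule Rule 2 changed 0 position(s).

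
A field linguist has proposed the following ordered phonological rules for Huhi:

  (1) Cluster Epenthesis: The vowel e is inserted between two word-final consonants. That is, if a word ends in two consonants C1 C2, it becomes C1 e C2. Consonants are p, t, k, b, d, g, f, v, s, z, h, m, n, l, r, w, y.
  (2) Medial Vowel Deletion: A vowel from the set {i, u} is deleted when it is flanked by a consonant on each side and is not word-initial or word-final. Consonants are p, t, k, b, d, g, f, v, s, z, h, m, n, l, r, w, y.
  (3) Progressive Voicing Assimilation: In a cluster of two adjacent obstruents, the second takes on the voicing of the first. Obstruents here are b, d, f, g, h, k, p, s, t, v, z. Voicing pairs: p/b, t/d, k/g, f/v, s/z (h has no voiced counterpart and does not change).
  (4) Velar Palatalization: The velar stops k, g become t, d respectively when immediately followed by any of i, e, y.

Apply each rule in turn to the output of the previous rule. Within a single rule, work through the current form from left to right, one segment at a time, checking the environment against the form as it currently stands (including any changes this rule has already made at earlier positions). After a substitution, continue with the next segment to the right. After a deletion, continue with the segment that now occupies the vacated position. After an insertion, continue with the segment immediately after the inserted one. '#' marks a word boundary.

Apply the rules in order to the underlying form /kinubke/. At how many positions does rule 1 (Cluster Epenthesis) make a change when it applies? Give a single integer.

0

(1) Cluster Epenthesis: no change — [kinubke]
(2) Medial Vowel Deletion: [kinubke] → [knbke]
(3) Progressive Voicing Assimilation: [knbke] → [knbge]
(4) Velar Palatalization: [knbge] → [knbde]
Rule 1 changed 0 position(s).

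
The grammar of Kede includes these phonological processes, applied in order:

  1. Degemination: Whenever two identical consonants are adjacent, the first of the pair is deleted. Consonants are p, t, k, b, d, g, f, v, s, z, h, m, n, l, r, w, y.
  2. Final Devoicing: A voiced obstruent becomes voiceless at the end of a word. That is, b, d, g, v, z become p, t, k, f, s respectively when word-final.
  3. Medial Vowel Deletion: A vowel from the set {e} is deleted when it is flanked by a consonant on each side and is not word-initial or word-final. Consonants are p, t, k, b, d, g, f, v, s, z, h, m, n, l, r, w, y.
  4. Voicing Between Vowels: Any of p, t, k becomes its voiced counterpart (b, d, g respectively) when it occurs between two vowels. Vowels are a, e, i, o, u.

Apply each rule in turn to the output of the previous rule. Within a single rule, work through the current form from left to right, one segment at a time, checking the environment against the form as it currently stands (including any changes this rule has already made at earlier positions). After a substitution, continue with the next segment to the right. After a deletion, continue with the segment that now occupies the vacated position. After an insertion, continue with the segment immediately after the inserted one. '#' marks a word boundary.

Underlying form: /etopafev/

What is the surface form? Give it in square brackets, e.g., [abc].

1 Degemination: no change — [etopafev]
2 Final Devoicing: [etopafev] → [etopafef]
3 Medial Vowel Deletion: [etopafef] → [etopaff]
4 Voicing Between Vowels: [etopaff] → [edobaff]

[edobaff]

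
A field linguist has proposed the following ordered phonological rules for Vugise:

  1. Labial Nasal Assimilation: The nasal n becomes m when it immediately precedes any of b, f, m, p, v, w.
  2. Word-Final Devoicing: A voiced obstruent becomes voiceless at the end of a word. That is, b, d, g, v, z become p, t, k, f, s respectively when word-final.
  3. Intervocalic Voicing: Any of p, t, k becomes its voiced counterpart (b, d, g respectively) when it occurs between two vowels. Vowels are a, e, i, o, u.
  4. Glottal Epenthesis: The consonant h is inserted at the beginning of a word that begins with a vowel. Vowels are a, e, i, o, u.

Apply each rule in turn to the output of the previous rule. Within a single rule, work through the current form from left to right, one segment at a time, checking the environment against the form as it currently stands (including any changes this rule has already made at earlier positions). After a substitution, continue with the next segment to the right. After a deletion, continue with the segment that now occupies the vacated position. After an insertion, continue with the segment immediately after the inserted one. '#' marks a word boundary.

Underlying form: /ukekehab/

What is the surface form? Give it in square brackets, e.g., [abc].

1 Labial Nasal Assimilation: no change — [ukekehab]
2 Word-Final Devoicing: [ukekehab] → [ukekehap]
3 Intervocalic Voicing: [ukekehap] → [ugegehap]
4 Glottal Epenthesis: [ugegehap] → [hugegehap]

[hugegehap]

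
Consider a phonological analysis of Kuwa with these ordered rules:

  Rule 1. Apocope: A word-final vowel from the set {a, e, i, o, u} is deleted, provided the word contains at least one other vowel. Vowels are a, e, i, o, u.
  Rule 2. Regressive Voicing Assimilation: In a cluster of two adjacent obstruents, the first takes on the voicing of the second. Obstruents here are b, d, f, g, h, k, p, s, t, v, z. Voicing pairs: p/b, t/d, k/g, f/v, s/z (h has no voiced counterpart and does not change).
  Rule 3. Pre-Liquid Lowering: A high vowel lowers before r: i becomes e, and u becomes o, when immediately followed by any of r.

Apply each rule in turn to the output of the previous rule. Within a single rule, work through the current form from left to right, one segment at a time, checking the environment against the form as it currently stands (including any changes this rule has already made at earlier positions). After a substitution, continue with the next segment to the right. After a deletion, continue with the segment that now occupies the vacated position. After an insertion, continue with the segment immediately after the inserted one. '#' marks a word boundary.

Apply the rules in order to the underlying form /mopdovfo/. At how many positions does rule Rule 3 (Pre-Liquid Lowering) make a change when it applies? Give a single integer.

Rule 1 Apocope: [mopdovfo] → [mopdovf]
Rule 2 Regressive Voicing Assimilation: [mopdovf] → [mobdoff]
Rule 3 Pre-Liquid Lowering: no change — [mobdoff]
Rule Rule 3 changed 0 position(s).

0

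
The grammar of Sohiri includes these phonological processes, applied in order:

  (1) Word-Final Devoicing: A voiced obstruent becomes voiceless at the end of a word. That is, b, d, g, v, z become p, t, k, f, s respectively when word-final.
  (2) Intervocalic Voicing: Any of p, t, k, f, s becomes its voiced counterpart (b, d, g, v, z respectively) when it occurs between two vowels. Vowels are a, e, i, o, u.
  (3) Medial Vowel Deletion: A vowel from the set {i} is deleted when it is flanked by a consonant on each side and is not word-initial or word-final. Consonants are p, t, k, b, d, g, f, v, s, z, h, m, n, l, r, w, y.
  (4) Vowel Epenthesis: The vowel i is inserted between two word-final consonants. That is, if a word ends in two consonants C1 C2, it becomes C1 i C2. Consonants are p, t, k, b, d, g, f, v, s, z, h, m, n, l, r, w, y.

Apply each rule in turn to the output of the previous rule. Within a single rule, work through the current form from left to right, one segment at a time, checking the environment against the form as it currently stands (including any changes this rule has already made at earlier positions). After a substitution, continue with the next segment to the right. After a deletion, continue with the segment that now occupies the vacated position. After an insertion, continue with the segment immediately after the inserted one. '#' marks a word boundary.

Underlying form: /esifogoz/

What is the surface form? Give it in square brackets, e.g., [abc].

(1) Word-Final Devoicing: [esifogoz] → [esifogos]
(2) Intervocalic Voicing: [esifogos] → [ezivogos]
(3) Medial Vowel Deletion: [ezivogos] → [ezvogos]
(4) Vowel Epenthesis: no change — [ezvogos]

[ezvogos]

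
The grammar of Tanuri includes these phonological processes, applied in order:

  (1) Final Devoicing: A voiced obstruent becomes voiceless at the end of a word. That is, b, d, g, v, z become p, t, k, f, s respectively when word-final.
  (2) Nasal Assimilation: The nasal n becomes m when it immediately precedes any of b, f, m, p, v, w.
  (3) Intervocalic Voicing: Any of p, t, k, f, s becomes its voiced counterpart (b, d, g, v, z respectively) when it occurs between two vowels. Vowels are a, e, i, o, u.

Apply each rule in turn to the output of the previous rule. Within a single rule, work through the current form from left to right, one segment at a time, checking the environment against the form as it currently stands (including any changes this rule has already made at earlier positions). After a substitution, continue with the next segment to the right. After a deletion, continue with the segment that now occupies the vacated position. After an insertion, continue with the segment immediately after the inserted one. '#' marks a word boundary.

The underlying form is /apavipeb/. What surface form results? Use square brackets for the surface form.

(1) Final Devoicing: [apavipeb] → [apavipep]
(2) Nasal Assimilation: no change — [apavipep]
(3) Intervocalic Voicing: [apavipep] → [abavibep]

[abavibep]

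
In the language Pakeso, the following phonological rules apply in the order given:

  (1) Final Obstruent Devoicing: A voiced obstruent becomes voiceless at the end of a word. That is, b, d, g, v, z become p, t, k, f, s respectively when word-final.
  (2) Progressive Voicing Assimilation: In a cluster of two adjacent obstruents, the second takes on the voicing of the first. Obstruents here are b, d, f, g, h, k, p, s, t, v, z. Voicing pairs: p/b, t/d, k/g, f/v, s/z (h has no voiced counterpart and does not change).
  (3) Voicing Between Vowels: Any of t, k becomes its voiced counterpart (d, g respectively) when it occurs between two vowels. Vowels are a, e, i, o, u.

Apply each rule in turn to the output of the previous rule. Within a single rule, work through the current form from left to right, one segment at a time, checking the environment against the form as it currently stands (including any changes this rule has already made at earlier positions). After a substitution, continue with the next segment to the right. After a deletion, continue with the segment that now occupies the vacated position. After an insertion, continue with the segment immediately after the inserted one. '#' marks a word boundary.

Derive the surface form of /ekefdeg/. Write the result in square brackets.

(1) Final Obstruent Devoicing: [ekefdeg] → [ekefdek]
(2) Progressive Voicing Assimilation: [ekefdek] → [ekeftek]
(3) Voicing Between Vowels: [ekeftek] → [egeftek]

[egeftek]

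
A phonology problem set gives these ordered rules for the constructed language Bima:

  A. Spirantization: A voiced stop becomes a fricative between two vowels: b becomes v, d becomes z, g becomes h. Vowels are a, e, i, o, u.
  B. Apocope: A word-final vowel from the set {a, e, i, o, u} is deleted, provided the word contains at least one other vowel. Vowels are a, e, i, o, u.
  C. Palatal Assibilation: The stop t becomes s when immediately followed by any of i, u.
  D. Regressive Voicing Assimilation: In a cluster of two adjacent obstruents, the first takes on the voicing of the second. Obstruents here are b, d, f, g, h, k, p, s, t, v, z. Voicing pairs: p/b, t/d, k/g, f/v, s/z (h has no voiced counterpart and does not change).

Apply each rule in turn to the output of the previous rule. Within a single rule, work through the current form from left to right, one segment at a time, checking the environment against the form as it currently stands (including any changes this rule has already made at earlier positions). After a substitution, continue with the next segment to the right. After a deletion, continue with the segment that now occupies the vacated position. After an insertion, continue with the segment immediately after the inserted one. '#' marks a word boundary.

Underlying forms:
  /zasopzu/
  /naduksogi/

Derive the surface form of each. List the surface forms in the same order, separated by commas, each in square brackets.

[zasobz], [nazuksoh]

/zasopzu/:
  A Spirantization: no change — [zasopzu]
  B Apocope: [zasopzu] → [zasopz]
  C Palatal Assibilation: no change — [zasopz]
  D Regressive Voicing Assimilation: [zasopz] → [zasobz]
/naduksogi/:
  A Spirantization: [naduksogi] → [nazuksohi]
  B Apocope: [nazuksohi] → [nazuksoh]
  C Palatal Assibilation: no change — [nazuksoh]
  D Regressive Voicing Assimilation: no change — [nazuksoh]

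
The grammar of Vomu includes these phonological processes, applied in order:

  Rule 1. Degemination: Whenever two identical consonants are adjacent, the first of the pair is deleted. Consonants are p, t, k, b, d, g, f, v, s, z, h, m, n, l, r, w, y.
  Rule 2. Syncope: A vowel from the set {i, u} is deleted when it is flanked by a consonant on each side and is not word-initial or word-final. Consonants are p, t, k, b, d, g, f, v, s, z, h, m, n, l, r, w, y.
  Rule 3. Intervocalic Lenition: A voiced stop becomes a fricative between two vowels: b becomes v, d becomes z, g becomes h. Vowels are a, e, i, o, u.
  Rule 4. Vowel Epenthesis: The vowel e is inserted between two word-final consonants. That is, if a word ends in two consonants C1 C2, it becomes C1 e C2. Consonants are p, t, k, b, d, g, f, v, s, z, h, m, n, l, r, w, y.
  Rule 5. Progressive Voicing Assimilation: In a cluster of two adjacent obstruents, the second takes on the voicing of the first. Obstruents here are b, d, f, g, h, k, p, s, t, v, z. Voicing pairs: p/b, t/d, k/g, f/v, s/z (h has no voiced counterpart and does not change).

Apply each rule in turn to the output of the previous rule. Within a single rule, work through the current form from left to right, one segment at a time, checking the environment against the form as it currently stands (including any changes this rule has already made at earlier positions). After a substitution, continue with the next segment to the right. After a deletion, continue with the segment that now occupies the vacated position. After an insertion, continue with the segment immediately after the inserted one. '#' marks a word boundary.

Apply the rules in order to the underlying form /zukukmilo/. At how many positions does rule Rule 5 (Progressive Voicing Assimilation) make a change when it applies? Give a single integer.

2

Rule 1 Degemination: no change — [zukukmilo]
Rule 2 Syncope: [zukukmilo] → [zkkmlo]
Rule 3 Intervocalic Lenition: no change — [zkkmlo]
Rule 4 Vowel Epenthesis: no change — [zkkmlo]
Rule 5 Progressive Voicing Assimilation: [zkkmlo] → [zggmlo]
Rule Rule 5 changed 2 position(s).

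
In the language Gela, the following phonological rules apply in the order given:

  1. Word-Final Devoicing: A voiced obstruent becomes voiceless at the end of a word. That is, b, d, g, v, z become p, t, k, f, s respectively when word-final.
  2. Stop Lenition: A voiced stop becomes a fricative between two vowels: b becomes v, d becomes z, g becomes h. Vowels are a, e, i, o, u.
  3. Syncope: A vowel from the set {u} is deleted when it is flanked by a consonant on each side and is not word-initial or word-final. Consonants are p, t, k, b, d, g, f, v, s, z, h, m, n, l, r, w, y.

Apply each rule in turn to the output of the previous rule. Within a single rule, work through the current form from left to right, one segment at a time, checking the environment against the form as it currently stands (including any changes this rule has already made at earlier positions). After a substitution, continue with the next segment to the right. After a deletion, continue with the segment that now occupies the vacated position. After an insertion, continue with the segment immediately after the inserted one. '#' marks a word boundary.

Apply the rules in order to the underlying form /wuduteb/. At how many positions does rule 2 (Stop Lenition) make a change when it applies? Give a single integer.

1

1 Word-Final Devoicing: [wuduteb] → [wudutep]
2 Stop Lenition: [wudutep] → [wuzutep]
3 Syncope: [wuzutep] → [wztep]
Rule 2 changed 1 position(s).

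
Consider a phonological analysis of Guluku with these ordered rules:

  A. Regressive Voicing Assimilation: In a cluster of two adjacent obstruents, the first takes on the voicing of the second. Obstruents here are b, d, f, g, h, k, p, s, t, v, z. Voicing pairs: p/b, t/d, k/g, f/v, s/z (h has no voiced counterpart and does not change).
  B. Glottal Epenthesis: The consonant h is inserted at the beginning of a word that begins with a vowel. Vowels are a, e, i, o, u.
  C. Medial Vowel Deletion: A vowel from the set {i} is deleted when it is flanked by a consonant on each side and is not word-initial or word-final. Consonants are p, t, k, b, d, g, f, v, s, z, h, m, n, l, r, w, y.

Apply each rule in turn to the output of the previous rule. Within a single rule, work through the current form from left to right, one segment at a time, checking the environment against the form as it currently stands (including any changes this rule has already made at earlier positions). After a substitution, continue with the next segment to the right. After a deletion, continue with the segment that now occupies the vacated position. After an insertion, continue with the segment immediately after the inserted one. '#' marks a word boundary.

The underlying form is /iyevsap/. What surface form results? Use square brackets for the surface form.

[hyefsap]

A Regressive Voicing Assimilation: [iyevsap] → [iyefsap]
B Glottal Epenthesis: [iyefsap] → [hiyefsap]
C Medial Vowel Deletion: [hiyefsap] → [hyefsap]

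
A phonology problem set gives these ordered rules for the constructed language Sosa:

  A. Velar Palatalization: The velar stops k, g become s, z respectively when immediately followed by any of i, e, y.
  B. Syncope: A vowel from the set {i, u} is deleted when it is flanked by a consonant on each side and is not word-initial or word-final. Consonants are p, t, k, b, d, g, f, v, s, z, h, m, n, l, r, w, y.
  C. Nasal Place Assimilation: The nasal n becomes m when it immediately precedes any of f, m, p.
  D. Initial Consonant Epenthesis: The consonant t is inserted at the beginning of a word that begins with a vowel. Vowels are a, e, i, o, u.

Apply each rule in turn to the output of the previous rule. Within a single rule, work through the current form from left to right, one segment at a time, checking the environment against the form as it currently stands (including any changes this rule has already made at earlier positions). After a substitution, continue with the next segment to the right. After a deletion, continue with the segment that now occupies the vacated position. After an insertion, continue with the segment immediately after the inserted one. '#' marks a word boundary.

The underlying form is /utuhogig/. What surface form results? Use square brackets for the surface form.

[tuthozg]

A Velar Palatalization: [utuhogig] → [utuhozig]
B Syncope: [utuhozig] → [uthozg]
C Nasal Place Assimilation: no change — [uthozg]
D Initial Consonant Epenthesis: [uthozg] → [tuthozg]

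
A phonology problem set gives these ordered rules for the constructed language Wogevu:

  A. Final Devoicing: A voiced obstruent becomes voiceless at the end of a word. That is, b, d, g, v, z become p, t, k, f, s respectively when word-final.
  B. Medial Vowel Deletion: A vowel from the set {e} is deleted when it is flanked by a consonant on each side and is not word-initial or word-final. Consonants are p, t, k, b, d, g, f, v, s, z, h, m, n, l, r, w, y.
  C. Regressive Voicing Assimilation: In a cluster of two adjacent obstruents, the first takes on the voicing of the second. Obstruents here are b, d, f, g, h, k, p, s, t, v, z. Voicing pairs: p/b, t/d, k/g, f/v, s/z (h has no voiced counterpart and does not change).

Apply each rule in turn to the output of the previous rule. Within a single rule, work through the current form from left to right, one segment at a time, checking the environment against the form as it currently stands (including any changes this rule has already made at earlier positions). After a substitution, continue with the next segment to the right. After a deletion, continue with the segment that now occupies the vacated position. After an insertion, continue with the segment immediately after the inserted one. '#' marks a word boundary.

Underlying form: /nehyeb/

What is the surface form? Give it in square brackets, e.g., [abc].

A Final Devoicing: [nehyeb] → [nehyep]
B Medial Vowel Deletion: [nehyep] → [nhyp]
C Regressive Voicing Assimilation: no change — [nhyp]

[nhyp]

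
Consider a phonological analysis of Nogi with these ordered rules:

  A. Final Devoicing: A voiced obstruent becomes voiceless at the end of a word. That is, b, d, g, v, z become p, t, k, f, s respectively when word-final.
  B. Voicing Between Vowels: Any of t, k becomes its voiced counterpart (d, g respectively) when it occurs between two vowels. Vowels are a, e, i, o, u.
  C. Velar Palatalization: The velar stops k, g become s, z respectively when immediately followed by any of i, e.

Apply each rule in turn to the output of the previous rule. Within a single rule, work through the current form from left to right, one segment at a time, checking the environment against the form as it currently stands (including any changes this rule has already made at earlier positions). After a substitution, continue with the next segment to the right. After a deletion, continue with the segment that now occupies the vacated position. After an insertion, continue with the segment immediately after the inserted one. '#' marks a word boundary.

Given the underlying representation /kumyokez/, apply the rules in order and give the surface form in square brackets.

A Final Devoicing: [kumyokez] → [kumyokes]
B Voicing Between Vowels: [kumyokes] → [kumyoges]
C Velar Palatalization: [kumyoges] → [kumyozes]

[kumyozes]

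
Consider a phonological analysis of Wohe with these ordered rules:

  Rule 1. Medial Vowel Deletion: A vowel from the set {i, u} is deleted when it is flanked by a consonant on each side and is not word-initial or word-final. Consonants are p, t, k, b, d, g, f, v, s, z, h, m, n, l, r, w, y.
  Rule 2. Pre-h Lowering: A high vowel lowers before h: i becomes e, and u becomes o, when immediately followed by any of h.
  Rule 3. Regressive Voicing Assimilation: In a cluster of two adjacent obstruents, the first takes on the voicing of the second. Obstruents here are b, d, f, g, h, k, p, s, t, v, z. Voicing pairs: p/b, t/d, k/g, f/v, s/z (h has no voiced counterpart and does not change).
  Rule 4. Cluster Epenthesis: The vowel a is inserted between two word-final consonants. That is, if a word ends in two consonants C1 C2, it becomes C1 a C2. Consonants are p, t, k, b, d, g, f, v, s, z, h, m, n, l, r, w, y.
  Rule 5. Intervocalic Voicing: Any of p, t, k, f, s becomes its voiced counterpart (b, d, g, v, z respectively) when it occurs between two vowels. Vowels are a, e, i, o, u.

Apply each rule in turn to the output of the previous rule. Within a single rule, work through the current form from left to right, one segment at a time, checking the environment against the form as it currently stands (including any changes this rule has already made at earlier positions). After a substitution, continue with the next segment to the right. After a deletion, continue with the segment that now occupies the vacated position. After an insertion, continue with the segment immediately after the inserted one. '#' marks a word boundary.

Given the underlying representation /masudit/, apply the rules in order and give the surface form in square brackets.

Rule 1 Medial Vowel Deletion: [masudit] → [masdt]
Rule 2 Pre-h Lowering: no change — [masdt]
Rule 3 Regressive Voicing Assimilation: [masdt] → [maztt]
Rule 4 Cluster Epenthesis: [maztt] → [maztat]
Rule 5 Intervocalic Voicing: no change — [maztat]

[maztat]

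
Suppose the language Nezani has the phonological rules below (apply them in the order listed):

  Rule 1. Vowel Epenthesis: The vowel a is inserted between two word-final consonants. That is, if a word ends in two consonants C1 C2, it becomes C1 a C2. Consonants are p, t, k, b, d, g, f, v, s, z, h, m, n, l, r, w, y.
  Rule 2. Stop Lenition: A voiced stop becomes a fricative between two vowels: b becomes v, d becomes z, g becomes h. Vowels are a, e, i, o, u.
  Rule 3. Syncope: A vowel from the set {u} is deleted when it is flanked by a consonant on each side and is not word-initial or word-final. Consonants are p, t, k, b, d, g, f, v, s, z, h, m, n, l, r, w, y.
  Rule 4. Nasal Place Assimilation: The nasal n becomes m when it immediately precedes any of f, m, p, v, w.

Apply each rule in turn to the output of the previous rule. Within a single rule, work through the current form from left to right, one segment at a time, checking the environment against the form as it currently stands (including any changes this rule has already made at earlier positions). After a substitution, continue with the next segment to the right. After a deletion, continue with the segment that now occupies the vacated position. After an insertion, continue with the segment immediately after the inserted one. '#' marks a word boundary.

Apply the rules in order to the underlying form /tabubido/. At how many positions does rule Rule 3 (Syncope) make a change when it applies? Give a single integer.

1

Rule 1 Vowel Epenthesis: no change — [tabubido]
Rule 2 Stop Lenition: [tabubido] → [tavuvizo]
Rule 3 Syncope: [tavuvizo] → [tavvizo]
Rule 4 Nasal Place Assimilation: no change — [tavvizo]
Rule Rule 3 changed 1 position(s).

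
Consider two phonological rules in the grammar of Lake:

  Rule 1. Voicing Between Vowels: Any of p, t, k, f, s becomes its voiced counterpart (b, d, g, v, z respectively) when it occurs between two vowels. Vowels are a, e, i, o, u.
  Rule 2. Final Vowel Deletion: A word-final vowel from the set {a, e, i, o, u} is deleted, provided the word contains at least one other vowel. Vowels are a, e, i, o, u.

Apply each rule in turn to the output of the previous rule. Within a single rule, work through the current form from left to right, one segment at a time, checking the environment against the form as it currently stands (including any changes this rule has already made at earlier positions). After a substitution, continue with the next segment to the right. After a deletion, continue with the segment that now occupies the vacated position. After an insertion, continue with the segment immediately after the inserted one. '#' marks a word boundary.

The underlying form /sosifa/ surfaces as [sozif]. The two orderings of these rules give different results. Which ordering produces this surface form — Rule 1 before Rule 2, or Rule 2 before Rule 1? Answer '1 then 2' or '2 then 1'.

Order 1 then 2:
  1 Voicing Between Vowels: [sosifa] → [soziva]
  2 Final Vowel Deletion: [soziva] → [soziv]
  result: [soziv]
Order 2 then 1:
  2 Final Vowel Deletion: [sosifa] → [sosif]
  1 Voicing Between Vowels: [sosif] → [sozif]
  result: [sozif]

2 then 1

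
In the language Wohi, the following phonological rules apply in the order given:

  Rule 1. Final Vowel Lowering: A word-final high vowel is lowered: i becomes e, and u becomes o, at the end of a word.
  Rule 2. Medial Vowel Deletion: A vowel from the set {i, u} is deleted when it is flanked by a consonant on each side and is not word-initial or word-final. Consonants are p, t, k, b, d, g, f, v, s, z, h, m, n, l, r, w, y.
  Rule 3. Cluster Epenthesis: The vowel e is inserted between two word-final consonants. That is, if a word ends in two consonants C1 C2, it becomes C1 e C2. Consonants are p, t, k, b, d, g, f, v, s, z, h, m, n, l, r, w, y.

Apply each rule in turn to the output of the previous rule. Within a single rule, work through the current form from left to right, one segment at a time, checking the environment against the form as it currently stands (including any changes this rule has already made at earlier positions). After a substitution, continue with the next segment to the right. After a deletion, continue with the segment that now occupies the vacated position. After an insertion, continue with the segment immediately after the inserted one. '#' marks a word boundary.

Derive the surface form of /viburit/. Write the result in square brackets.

[vbret]

Rule 1 Final Vowel Lowering: no change — [viburit]
Rule 2 Medial Vowel Deletion: [viburit] → [vbrt]
Rule 3 Cluster Epenthesis: [vbrt] → [vbret]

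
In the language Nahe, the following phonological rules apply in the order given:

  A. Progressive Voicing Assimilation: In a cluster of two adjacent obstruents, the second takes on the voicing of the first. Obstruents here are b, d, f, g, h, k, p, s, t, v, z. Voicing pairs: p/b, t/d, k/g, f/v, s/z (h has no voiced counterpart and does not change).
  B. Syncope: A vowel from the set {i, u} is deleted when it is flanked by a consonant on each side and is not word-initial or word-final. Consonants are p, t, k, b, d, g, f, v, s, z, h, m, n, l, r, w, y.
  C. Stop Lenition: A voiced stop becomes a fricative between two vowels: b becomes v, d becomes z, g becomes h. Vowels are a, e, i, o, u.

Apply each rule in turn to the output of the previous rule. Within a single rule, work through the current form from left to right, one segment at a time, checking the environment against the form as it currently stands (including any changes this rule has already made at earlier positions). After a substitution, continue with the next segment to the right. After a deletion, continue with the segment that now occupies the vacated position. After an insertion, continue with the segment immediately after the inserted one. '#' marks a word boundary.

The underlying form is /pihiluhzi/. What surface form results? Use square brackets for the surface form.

A Progressive Voicing Assimilation: [pihiluhzi] → [pihiluhsi]
B Syncope: [pihiluhsi] → [phlhsi]
C Stop Lenition: no change — [phlhsi]

[phlhsi]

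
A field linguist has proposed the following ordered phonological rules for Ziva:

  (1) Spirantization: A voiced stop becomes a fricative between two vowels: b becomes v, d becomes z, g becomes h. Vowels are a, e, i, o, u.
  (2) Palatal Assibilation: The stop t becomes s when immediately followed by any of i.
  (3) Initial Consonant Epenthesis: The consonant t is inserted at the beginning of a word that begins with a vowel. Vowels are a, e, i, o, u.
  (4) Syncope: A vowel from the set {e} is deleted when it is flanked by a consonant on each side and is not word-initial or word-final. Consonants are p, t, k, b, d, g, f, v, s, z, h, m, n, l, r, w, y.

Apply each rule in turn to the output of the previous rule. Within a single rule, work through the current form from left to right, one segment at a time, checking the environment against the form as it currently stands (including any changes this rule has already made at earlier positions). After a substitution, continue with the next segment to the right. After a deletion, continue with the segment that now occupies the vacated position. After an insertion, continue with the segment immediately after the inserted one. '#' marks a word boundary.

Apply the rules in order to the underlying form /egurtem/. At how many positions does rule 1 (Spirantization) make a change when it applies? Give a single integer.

1

(1) Spirantization: [egurtem] → [ehurtem]
(2) Palatal Assibilation: no change — [ehurtem]
(3) Initial Consonant Epenthesis: [ehurtem] → [tehurtem]
(4) Syncope: [tehurtem] → [thurtm]
Rule 1 changed 1 position(s).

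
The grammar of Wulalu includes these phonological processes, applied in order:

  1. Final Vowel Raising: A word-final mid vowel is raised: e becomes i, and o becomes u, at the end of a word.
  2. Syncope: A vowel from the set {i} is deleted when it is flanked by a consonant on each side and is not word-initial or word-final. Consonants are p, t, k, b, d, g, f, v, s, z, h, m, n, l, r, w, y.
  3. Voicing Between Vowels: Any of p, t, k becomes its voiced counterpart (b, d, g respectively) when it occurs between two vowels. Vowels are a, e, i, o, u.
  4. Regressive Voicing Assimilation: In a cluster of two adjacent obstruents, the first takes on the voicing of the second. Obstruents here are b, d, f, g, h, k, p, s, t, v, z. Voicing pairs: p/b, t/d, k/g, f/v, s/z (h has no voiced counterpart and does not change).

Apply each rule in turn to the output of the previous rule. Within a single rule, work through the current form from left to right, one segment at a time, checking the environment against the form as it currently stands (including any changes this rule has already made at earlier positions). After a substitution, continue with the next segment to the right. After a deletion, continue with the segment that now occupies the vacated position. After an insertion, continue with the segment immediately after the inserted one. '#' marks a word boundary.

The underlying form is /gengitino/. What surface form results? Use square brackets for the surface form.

[genktnu]

1 Final Vowel Raising: [gengitino] → [gengitinu]
2 Syncope: [gengitinu] → [gengtnu]
3 Voicing Between Vowels: no change — [gengtnu]
4 Regressive Voicing Assimilation: [gengtnu] → [genktnu]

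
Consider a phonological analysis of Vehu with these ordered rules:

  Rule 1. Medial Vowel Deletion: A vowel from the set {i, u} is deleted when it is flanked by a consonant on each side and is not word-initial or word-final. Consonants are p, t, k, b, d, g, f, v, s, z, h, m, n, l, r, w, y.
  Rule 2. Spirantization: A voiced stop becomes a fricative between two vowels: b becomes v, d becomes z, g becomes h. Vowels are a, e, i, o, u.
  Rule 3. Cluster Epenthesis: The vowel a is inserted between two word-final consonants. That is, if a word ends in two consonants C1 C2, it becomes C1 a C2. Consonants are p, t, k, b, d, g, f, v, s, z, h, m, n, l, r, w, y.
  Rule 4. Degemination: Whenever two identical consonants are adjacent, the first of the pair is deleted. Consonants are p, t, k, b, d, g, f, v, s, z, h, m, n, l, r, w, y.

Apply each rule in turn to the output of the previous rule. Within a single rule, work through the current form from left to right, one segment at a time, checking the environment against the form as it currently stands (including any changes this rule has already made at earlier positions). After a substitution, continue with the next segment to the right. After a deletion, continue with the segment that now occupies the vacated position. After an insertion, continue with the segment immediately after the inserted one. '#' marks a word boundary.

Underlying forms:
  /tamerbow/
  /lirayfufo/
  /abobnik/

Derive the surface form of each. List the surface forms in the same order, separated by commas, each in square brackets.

[tamerbow], [lrayfo], [avobnak]

/tamerbow/:
  Rule 1 Medial Vowel Deletion: no change — [tamerbow]
  Rule 2 Spirantization: no change — [tamerbow]
  Rule 3 Cluster Epenthesis: no change — [tamerbow]
  Rule 4 Degemination: no change — [tamerbow]
/lirayfufo/:
  Rule 1 Medial Vowel Deletion: [lirayfufo] → [lrayffo]
  Rule 2 Spirantization: no change — [lrayffo]
  Rule 3 Cluster Epenthesis: no change — [lrayffo]
  Rule 4 Degemination: [lrayffo] → [lrayfo]
/abobnik/:
  Rule 1 Medial Vowel Deletion: [abobnik] → [abobnk]
  Rule 2 Spirantization: [abobnk] → [avobnk]
  Rule 3 Cluster Epenthesis: [avobnk] → [avobnak]
  Rule 4 Degemination: no change — [avobnak]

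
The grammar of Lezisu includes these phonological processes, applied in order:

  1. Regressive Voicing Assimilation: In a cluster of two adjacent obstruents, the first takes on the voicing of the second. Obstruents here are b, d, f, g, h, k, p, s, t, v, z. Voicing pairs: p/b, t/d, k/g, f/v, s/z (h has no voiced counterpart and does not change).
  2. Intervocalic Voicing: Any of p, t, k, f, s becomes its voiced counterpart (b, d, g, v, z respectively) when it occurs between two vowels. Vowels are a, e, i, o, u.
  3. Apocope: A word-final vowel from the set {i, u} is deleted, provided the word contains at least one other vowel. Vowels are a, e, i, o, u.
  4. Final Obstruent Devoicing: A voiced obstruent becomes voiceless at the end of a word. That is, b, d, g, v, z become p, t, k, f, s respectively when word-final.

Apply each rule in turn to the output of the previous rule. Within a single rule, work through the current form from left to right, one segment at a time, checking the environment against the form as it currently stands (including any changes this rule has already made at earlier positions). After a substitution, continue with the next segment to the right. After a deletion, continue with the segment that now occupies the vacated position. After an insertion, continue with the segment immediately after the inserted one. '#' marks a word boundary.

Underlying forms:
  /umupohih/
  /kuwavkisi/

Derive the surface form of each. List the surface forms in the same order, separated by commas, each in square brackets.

[umubohih], [kuwafkis]

/umupohih/:
  1 Regressive Voicing Assimilation: no change — [umupohih]
  2 Intervocalic Voicing: [umupohih] → [umubohih]
  3 Apocope: no change — [umubohih]
  4 Final Obstruent Devoicing: no change — [umubohih]
/kuwavkisi/:
  1 Regressive Voicing Assimilation: [kuwavkisi] → [kuwafkisi]
  2 Intervocalic Voicing: [kuwafkisi] → [kuwafkizi]
  3 Apocope: [kuwafkizi] → [kuwafkiz]
  4 Final Obstruent Devoicing: [kuwafkiz] → [kuwafkis]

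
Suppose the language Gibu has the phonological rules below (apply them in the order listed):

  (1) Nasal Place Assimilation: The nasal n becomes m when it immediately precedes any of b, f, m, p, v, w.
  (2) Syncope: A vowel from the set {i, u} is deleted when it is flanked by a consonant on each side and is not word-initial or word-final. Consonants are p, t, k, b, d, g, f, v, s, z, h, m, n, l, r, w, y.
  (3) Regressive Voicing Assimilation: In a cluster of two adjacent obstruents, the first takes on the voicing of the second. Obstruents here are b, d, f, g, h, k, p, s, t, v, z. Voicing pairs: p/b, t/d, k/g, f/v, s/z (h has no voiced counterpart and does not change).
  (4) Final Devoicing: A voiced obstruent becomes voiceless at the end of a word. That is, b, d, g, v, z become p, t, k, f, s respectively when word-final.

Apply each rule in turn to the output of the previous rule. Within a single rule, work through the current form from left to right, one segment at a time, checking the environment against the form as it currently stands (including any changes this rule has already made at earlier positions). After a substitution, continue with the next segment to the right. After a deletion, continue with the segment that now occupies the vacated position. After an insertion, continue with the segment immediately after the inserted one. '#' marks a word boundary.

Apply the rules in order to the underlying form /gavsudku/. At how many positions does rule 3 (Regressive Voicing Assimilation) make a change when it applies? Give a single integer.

(1) Nasal Place Assimilation: no change — [gavsudku]
(2) Syncope: [gavsudku] → [gavsdku]
(3) Regressive Voicing Assimilation: [gavsdku] → [gafztku]
(4) Final Devoicing: no change — [gafztku]
Rule 3 changed 3 position(s).

3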